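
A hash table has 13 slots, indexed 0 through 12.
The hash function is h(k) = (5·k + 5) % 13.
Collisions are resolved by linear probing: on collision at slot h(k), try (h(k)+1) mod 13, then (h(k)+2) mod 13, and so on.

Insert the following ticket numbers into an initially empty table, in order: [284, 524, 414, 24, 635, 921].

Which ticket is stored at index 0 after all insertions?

921

Insert 284: h=8, slot 8 empty -> index 8.
Insert 524: h=12, slot 12 empty -> index 12.
Insert 414: h=8, slot 8 occupied -> index 9.
Insert 24: h=8, slots 8,9 occupied -> index 10.
Insert 635: h=8, slots 8,9,10 occupied -> index 11.
Insert 921: h=8, slots 8,9,10,11,12 occupied -> index 0.
Table: [921, _, _, _, _, _, _, _, 284, 414, 24, 635, 524]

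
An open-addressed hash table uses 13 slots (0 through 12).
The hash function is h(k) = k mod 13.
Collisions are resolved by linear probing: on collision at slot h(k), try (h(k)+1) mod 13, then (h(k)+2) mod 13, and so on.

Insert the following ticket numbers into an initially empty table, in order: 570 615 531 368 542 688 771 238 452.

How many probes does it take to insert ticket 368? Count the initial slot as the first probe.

570 hashes to 11; slot 11 is free => place at 11.
615 hashes to 4; slot 4 is free => place at 4.
531 hashes to 11; 11 taken => place at 12.
368 hashes to 4; 4 taken => place at 5.
542 hashes to 9; slot 9 is free => place at 9.
688 hashes to 12; 12 taken => place at 0.
771 hashes to 4; 4,5 taken => place at 6.
238 hashes to 4; 4,5,6 taken => place at 7.
452 hashes to 10; slot 10 is free => place at 10.
Table: [688, —, —, —, 615, 368, 771, 238, —, 542, 452, 570, 531]

2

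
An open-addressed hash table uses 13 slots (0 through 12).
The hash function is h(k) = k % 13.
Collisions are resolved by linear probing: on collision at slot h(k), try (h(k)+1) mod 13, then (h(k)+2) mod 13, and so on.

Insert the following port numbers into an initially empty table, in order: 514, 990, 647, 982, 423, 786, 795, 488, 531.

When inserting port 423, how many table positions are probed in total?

3

514: h=7 -> slot 7
990: h=2 -> slot 2
647: h=10 -> slot 10
982: h=7, probe 7,8 -> slot 8
423: h=7, probe 7,8,9 -> slot 9
786: h=6 -> slot 6
795: h=2, probe 2,3 -> slot 3
488: h=7, probe 7,8,9,10,11 -> slot 11
531: h=11, probe 11,12 -> slot 12
Table: [∅, ∅, 990, 795, ∅, ∅, 786, 514, 982, 423, 647, 488, 531]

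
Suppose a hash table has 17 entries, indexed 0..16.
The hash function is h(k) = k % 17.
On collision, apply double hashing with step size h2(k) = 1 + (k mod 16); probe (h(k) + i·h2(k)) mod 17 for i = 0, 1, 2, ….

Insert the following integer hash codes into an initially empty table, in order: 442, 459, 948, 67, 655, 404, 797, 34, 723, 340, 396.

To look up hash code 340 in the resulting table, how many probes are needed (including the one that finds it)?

Insert 442: h=0, slot 0 empty -> index 0.
Insert 459: h=0, h2=12, slot 0 occupied -> index 12.
Insert 948: h=13, slot 13 empty -> index 13.
Insert 67: h=16, slot 16 empty -> index 16.
Insert 655: h=9, slot 9 empty -> index 9.
Insert 404: h=13, h2=5, slot 13 occupied -> index 1.
Insert 797: h=15, slot 15 empty -> index 15.
Insert 34: h=0, h2=3, slot 0 occupied -> index 3.
Insert 723: h=9, h2=4, slots 9,13,0 occupied -> index 4.
Insert 340: h=0, h2=5, slot 0 occupied -> index 5.
Insert 396: h=5, h2=13, slots 5,1 occupied -> index 14.
Table: [442, 404, ., 34, 723, 340, ., ., ., 655, ., ., 459, 948, 396, 797, 67]
Lookup 340: h=0, h2=5, probe 0,5 → found at 5.

2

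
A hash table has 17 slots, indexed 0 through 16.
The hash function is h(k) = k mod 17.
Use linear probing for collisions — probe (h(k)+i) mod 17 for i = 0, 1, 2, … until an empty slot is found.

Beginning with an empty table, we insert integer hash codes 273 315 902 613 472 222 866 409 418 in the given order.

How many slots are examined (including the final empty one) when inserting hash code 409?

5

Insert 273: h=1, slot 1 empty => index 1.
Insert 315: h=9, slot 9 empty => index 9.
Insert 902: h=1, slot 1 occupied => index 2.
Insert 613: h=1, slots 1,2 occupied => index 3.
Insert 472: h=13, slot 13 empty => index 13.
Insert 222: h=1, slots 1,2,3 occupied => index 4.
Insert 866: h=16, slot 16 empty => index 16.
Insert 409: h=1, slots 1,2,3,4 occupied => index 5.
Insert 418: h=10, slot 10 empty => index 10.
Table: [_, 273, 902, 613, 222, 409, _, _, _, 315, 418, _, _, 472, _, _, 866]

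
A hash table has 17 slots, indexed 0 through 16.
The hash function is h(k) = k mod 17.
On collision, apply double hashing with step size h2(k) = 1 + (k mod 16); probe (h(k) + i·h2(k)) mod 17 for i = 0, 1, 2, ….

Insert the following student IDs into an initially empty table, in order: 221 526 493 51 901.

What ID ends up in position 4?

51

221: h=0 -> slot 0
526: h=16 -> slot 16
493: h=0, h2=14, probe 0,14 -> slot 14
51: h=0, h2=4, probe 0,4 -> slot 4
901: h=0, h2=6, probe 0,6 -> slot 6
Table: [221, ∅, ∅, ∅, 51, ∅, 901, ∅, ∅, ∅, ∅, ∅, ∅, ∅, 493, ∅, 526]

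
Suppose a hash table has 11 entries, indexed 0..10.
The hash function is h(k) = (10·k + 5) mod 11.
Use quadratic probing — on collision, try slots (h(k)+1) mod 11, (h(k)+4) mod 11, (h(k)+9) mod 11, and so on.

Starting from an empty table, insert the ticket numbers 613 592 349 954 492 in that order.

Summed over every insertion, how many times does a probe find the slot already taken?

613 hashes to 8; slot 8 is free => place at 8.
592 hashes to 7; slot 7 is free => place at 7.
349 hashes to 8; 8 taken => place at 9.
954 hashes to 8; 8,9 taken => place at 1.
492 hashes to 8; 8,9,1 taken => place at 6.
Table: [∅, 954, ∅, ∅, ∅, ∅, 492, 592, 613, 349, ∅]

6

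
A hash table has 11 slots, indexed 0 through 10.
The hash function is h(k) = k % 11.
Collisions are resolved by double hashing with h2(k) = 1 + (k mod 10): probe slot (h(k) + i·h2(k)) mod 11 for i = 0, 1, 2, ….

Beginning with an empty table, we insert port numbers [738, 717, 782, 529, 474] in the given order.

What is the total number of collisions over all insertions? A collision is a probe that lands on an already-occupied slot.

3

Insert 738: h=1, slot 1 empty → index 1.
Insert 717: h=2, slot 2 empty → index 2.
Insert 782: h=1, h2=3, slot 1 occupied → index 4.
Insert 529: h=1, h2=10, slot 1 occupied → index 0.
Insert 474: h=1, h2=5, slot 1 occupied → index 6.
Table: [529, 738, 717, ., 782, ., 474, ., ., ., .]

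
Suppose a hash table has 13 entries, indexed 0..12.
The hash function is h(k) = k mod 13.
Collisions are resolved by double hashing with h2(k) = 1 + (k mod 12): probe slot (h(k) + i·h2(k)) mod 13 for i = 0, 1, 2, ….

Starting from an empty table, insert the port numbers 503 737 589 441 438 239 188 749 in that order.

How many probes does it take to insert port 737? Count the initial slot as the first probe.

503: h=9 -> slot 9
737: h=9, h2=6, probe 9,2 -> slot 2
589: h=4 -> slot 4
441: h=12 -> slot 12
438: h=9, h2=7, probe 9,3 -> slot 3
239: h=5 -> slot 5
188: h=6 -> slot 6
749: h=8 -> slot 8
Table: [-, -, 737, 438, 589, 239, 188, -, 749, 503, -, -, 441]

2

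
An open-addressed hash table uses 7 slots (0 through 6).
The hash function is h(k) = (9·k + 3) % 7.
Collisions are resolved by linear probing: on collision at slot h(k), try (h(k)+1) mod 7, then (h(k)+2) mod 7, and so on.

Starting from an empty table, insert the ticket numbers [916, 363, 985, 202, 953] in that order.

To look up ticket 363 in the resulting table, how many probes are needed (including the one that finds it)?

2

916: h=1 -> slot 1
363: h=1, probe 1,2 -> slot 2
985: h=6 -> slot 6
202: h=1, probe 1,2,3 -> slot 3
953: h=5 -> slot 5
Table: [∅, 916, 363, 202, ∅, 953, 985]
Lookup 363: h=1, probe 1,2 → found at 2.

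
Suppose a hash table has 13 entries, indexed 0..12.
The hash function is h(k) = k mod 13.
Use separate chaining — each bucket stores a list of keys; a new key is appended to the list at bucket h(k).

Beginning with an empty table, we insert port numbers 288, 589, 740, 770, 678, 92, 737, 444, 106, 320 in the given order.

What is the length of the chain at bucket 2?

Insert 288: h=2, bucket 2 empty -> new chain.
Insert 589: h=4, bucket 4 empty -> new chain.
Insert 740: h=12, bucket 12 empty -> new chain.
Insert 770: h=3, bucket 3 empty -> new chain.
Insert 678: h=2, bucket 2 nonempty -> append to chain.
Insert 92: h=1, bucket 1 empty -> new chain.
Insert 737: h=9, bucket 9 empty -> new chain.
Insert 444: h=2, bucket 2 nonempty -> append to chain.
Insert 106: h=2, bucket 2 nonempty -> append to chain.
Insert 320: h=8, bucket 8 empty -> new chain.
Final buckets:
0: -
1: 92
2: 288 -> 678 -> 444 -> 106
3: 770
4: 589
5: -
6: -
7: -
8: 320
9: 737
10: -
11: -
12: 740

4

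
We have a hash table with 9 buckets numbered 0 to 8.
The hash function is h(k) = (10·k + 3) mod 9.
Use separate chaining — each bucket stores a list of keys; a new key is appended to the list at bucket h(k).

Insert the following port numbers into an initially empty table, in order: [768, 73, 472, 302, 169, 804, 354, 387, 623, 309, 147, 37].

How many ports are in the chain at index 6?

768 -> bucket 6
73 -> bucket 4
472 -> bucket 7
302 -> bucket 8
169 -> bucket 1
804 -> bucket 6 (collision)
354 -> bucket 6 (collision)
387 -> bucket 3
623 -> bucket 5
309 -> bucket 6 (collision)
147 -> bucket 6 (collision)
37 -> bucket 4 (collision)
Final buckets:
0: -
1: 169
2: -
3: 387
4: 73 -> 37
5: 623
6: 768 -> 804 -> 354 -> 309 -> 147
7: 472
8: 302

5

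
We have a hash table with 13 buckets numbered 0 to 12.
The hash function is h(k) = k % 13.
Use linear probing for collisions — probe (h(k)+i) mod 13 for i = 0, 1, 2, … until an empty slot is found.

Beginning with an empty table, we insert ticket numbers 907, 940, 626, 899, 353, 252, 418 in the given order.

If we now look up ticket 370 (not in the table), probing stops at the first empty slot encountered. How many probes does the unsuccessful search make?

907: h=10 → slot 10
940: h=4 → slot 4
626: h=2 → slot 2
899: h=2, probe 2,3 → slot 3
353: h=2, probe 2,3,4,5 → slot 5
252: h=5, probe 5,6 → slot 6
418: h=2, probe 2,3,4,5,6,7 → slot 7
Table: [_, _, 626, 899, 940, 353, 252, 418, _, _, 907, _, _]
Lookup 370: h=6, probe 6,7,8 → slot 8 empty, not found.

3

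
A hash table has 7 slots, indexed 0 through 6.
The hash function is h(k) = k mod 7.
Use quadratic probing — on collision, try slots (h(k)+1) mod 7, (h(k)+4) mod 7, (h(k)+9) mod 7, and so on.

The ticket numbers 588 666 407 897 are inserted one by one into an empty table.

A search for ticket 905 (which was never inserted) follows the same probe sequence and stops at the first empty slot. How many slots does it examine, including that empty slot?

Insert 588: h=0, slot 0 empty -> index 0.
Insert 666: h=1, slot 1 empty -> index 1.
Insert 407: h=1, slot 1 occupied -> index 2.
Insert 897: h=1, slots 1,2 occupied -> index 5.
Table: [588, 666, 407, -, -, 897, -]
Lookup 905: h=2, probe 2,3 → slot 3 empty, not found.

2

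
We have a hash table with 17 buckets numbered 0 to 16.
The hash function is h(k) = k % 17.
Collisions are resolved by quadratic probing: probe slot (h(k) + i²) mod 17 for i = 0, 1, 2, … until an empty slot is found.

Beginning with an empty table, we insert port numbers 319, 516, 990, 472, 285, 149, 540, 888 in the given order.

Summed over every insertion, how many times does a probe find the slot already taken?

12

319 hashes to 13; slot 13 is free -> place at 13.
516 hashes to 6; slot 6 is free -> place at 6.
990 hashes to 4; slot 4 is free -> place at 4.
472 hashes to 13; 13 taken -> place at 14.
285 hashes to 13; 13,14 taken -> place at 0.
149 hashes to 13; 13,14,0 taken -> place at 5.
540 hashes to 13; 13,14,0,5 taken -> place at 12.
888 hashes to 4; 4,5 taken -> place at 8.
Table: [285, —, —, —, 990, 149, 516, —, 888, —, —, —, 540, 319, 472, —, —]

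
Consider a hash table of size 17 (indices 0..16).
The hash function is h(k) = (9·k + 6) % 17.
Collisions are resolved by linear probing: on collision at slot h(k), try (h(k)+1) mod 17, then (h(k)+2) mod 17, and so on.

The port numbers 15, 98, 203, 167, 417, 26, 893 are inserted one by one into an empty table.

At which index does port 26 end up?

15: h=5 -> slot 5
98: h=4 -> slot 4
203: h=14 -> slot 14
167: h=13 -> slot 13
417: h=2 -> slot 2
26: h=2, probe 2,3 -> slot 3
893: h=2, probe 2,3,4,5,6 -> slot 6
Table: [-, -, 417, 26, 98, 15, 893, -, -, -, -, -, -, 167, 203, -, -]

3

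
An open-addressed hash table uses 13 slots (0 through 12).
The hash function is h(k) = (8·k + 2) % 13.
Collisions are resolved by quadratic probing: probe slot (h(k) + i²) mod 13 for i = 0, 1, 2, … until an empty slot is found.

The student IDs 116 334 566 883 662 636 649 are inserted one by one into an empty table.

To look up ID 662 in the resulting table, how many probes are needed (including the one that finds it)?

3

116 hashes to 7; slot 7 is free => place at 7.
334 hashes to 9; slot 9 is free => place at 9.
566 hashes to 6; slot 6 is free => place at 6.
883 hashes to 7; 7 taken => place at 8.
662 hashes to 7; 7,8 taken => place at 11.
636 hashes to 7; 7,8,11 taken => place at 3.
649 hashes to 7; 7,8,11,3 taken => place at 10.
Table: [-, -, -, 636, -, -, 566, 116, 883, 334, 649, 662, -]
Lookup 662: h=7, probe 7,8,11 → found at 11.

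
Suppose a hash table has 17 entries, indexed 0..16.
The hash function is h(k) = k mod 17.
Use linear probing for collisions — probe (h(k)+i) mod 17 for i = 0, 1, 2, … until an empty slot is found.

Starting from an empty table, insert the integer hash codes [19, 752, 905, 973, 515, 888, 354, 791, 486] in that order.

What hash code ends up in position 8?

888

Insert 19: h=2, slot 2 empty -> index 2.
Insert 752: h=4, slot 4 empty -> index 4.
Insert 905: h=4, slot 4 occupied -> index 5.
Insert 973: h=4, slots 4,5 occupied -> index 6.
Insert 515: h=5, slots 5,6 occupied -> index 7.
Insert 888: h=4, slots 4,5,6,7 occupied -> index 8.
Insert 354: h=14, slot 14 empty -> index 14.
Insert 791: h=9, slot 9 empty -> index 9.
Insert 486: h=10, slot 10 empty -> index 10.
Table: [_, _, 19, _, 752, 905, 973, 515, 888, 791, 486, _, _, _, 354, _, _]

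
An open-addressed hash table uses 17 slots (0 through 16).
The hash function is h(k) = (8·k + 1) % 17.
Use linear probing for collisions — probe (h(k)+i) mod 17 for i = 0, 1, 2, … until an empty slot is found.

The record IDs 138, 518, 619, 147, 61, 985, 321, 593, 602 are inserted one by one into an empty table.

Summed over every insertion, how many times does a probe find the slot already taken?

138 hashes to 0; slot 0 is free -> place at 0.
518 hashes to 14; slot 14 is free -> place at 14.
619 hashes to 6; slot 6 is free -> place at 6.
147 hashes to 4; slot 4 is free -> place at 4.
61 hashes to 13; slot 13 is free -> place at 13.
985 hashes to 10; slot 10 is free -> place at 10.
321 hashes to 2; slot 2 is free -> place at 2.
593 hashes to 2; 2 taken -> place at 3.
602 hashes to 6; 6 taken -> place at 7.
Table: [138, _, 321, 593, 147, _, 619, 602, _, _, 985, _, _, 61, 518, _, _]

2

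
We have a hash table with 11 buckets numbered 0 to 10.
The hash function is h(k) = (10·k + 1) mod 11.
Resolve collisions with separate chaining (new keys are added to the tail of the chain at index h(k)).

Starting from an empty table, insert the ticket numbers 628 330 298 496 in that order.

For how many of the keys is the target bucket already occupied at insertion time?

Insert 628: h=0, bucket 0 empty → new chain.
Insert 330: h=1, bucket 1 empty → new chain.
Insert 298: h=0, bucket 0 nonempty → append to chain.
Insert 496: h=0, bucket 0 nonempty → append to chain.
Final buckets:
0: 628 -> 298 -> 496
1: 330
2: _
3: _
4: _
5: _
6: _
7: _
8: _
9: _
10: _

2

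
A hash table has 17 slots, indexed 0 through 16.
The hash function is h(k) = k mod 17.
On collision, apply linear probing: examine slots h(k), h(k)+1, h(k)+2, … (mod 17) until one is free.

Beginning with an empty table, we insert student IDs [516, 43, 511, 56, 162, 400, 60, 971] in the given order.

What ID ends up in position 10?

162

516: h=6 => slot 6
43: h=9 => slot 9
511: h=1 => slot 1
56: h=5 => slot 5
162: h=9, probe 9,10 => slot 10
400: h=9, probe 9,10,11 => slot 11
60: h=9, probe 9,10,11,12 => slot 12
971: h=2 => slot 2
Table: [-, 511, 971, -, -, 56, 516, -, -, 43, 162, 400, 60, -, -, -, -]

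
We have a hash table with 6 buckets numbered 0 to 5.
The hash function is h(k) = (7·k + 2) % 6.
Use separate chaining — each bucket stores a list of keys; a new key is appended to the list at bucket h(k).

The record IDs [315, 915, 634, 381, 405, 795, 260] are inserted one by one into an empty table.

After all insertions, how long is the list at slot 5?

315 → bucket 5
915 → bucket 5 (collision)
634 → bucket 0
381 → bucket 5 (collision)
405 → bucket 5 (collision)
795 → bucket 5 (collision)
260 → bucket 4
Final buckets:
0: 634
1: _
2: _
3: _
4: 260
5: 315 -> 915 -> 381 -> 405 -> 795

5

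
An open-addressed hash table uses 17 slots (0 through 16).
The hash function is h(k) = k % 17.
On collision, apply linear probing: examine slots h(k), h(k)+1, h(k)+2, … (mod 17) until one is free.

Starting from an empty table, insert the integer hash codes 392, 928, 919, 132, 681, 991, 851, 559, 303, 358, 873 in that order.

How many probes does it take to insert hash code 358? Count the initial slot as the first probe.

Insert 392: h=1, slot 1 empty -> index 1.
Insert 928: h=10, slot 10 empty -> index 10.
Insert 919: h=1, slot 1 occupied -> index 2.
Insert 132: h=13, slot 13 empty -> index 13.
Insert 681: h=1, slots 1,2 occupied -> index 3.
Insert 991: h=5, slot 5 empty -> index 5.
Insert 851: h=1, slots 1,2,3 occupied -> index 4.
Insert 559: h=15, slot 15 empty -> index 15.
Insert 303: h=14, slot 14 empty -> index 14.
Insert 358: h=1, slots 1,2,3,4,5 occupied -> index 6.
Insert 873: h=6, slot 6 occupied -> index 7.
Table: [∅, 392, 919, 681, 851, 991, 358, 873, ∅, ∅, 928, ∅, ∅, 132, 303, 559, ∅]

6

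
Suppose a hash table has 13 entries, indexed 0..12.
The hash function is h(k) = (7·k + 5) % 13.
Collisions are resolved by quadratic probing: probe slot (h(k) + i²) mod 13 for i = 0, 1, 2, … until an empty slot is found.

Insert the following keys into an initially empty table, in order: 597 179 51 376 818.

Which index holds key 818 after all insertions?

7

Insert 597: h=11, slot 11 empty => index 11.
Insert 179: h=10, slot 10 empty => index 10.
Insert 51: h=11, slot 11 occupied => index 12.
Insert 376: h=11, slots 11,12 occupied => index 2.
Insert 818: h=11, slots 11,12,2 occupied => index 7.
Table: [∅, ∅, 376, ∅, ∅, ∅, ∅, 818, ∅, ∅, 179, 597, 51]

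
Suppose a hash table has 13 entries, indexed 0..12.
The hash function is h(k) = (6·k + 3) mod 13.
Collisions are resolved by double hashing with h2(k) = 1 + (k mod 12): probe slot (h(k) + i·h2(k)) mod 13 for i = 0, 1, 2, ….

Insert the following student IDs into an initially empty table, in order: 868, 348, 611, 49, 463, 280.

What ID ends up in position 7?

463

868 hashes to 11; slot 11 is free => place at 11.
348 hashes to 11, h2=1; 11 taken => place at 12.
611 hashes to 3; slot 3 is free => place at 3.
49 hashes to 11, h2=2; 11 taken => place at 0.
463 hashes to 12, h2=8; 12 taken => place at 7.
280 hashes to 6; slot 6 is free => place at 6.
Table: [49, ., ., 611, ., ., 280, 463, ., ., ., 868, 348]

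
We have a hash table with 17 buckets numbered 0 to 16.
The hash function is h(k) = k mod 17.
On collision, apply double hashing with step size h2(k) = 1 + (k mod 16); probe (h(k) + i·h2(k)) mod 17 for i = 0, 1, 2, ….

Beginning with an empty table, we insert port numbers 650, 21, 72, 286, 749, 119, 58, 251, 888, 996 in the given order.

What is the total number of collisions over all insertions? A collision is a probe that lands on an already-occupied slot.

650: h=4 => slot 4
21: h=4, h2=6, probe 4,10 => slot 10
72: h=4, h2=9, probe 4,13 => slot 13
286: h=14 => slot 14
749: h=1 => slot 1
119: h=0 => slot 0
58: h=7 => slot 7
251: h=13, h2=12, probe 13,8 => slot 8
888: h=4, h2=9, probe 4,13,5 => slot 5
996: h=10, h2=5, probe 10,15 => slot 15
Table: [119, 749, -, -, 650, 888, -, 58, 251, -, 21, -, -, 72, 286, 996, -]

6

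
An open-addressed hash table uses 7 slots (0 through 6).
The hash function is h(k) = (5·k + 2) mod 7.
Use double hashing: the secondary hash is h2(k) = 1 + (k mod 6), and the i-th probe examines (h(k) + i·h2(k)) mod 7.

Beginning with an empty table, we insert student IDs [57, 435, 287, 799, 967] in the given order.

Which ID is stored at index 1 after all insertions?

967

Insert 57: h=0, slot 0 empty -> index 0.
Insert 435: h=0, h2=4, slot 0 occupied -> index 4.
Insert 287: h=2, slot 2 empty -> index 2.
Insert 799: h=0, h2=2, slots 0,2,4 occupied -> index 6.
Insert 967: h=0, h2=2, slots 0,2,4,6 occupied -> index 1.
Table: [57, 967, 287, ., 435, ., 799]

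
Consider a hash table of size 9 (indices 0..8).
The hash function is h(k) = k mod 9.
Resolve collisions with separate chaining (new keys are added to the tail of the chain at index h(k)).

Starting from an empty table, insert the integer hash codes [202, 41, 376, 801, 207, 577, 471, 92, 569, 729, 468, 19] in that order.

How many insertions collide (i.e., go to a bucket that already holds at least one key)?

202 -> bucket 4
41 -> bucket 5
376 -> bucket 7
801 -> bucket 0
207 -> bucket 0 (collision)
577 -> bucket 1
471 -> bucket 3
92 -> bucket 2
569 -> bucket 2 (collision)
729 -> bucket 0 (collision)
468 -> bucket 0 (collision)
19 -> bucket 1 (collision)
Final buckets:
0: 801 -> 207 -> 729 -> 468
1: 577 -> 19
2: 92 -> 569
3: 471
4: 202
5: 41
6: —
7: 376
8: —

5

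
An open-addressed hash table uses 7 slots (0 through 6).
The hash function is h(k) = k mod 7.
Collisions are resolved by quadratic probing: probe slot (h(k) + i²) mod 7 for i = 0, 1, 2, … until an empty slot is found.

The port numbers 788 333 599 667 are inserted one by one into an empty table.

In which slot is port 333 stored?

Insert 788: h=4, slot 4 empty => index 4.
Insert 333: h=4, slot 4 occupied => index 5.
Insert 599: h=4, slots 4,5 occupied => index 1.
Insert 667: h=2, slot 2 empty => index 2.
Table: [_, 599, 667, _, 788, 333, _]

5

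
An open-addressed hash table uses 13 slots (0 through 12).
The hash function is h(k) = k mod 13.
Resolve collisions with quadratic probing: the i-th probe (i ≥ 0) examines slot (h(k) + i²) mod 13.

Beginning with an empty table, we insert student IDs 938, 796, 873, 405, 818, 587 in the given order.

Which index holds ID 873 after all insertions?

938 hashes to 2; slot 2 is free -> place at 2.
796 hashes to 3; slot 3 is free -> place at 3.
873 hashes to 2; 2,3 taken -> place at 6.
405 hashes to 2; 2,3,6 taken -> place at 11.
818 hashes to 12; slot 12 is free -> place at 12.
587 hashes to 2; 2,3,6,11 taken -> place at 5.
Table: [—, —, 938, 796, —, 587, 873, —, —, —, —, 405, 818]

6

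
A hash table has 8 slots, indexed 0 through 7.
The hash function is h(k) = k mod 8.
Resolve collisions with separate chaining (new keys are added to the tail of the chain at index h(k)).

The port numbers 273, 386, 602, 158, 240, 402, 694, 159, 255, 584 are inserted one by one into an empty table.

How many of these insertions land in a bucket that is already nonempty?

Insert 273: h=1, bucket 1 empty → new chain.
Insert 386: h=2, bucket 2 empty → new chain.
Insert 602: h=2, bucket 2 nonempty → append to chain.
Insert 158: h=6, bucket 6 empty → new chain.
Insert 240: h=0, bucket 0 empty → new chain.
Insert 402: h=2, bucket 2 nonempty → append to chain.
Insert 694: h=6, bucket 6 nonempty → append to chain.
Insert 159: h=7, bucket 7 empty → new chain.
Insert 255: h=7, bucket 7 nonempty → append to chain.
Insert 584: h=0, bucket 0 nonempty → append to chain.
Final buckets:
0: 240 -> 584
1: 273
2: 386 -> 602 -> 402
3: -
4: -
5: -
6: 158 -> 694
7: 159 -> 255

5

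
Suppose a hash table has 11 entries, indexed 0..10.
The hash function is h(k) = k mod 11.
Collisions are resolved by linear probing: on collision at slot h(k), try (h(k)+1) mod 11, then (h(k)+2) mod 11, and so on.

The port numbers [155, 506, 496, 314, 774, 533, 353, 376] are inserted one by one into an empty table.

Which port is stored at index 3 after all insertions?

353

Insert 155: h=1, slot 1 empty => index 1.
Insert 506: h=0, slot 0 empty => index 0.
Insert 496: h=1, slot 1 occupied => index 2.
Insert 314: h=6, slot 6 empty => index 6.
Insert 774: h=4, slot 4 empty => index 4.
Insert 533: h=5, slot 5 empty => index 5.
Insert 353: h=1, slots 1,2 occupied => index 3.
Insert 376: h=2, slots 2,3,4,5,6 occupied => index 7.
Table: [506, 155, 496, 353, 774, 533, 314, 376, ∅, ∅, ∅]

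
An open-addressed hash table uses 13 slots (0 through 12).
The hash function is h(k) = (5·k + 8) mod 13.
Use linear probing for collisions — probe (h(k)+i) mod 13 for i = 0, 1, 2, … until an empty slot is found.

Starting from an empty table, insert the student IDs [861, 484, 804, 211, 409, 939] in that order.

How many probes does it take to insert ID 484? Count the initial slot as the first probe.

861: h=10 → slot 10
484: h=10, probe 10,11 → slot 11
804: h=11, probe 11,12 → slot 12
211: h=10, probe 10,11,12,0 → slot 0
409: h=12, probe 12,0,1 → slot 1
939: h=10, probe 10,11,12,0,1,2 → slot 2
Table: [211, 409, 939, ., ., ., ., ., ., ., 861, 484, 804]

2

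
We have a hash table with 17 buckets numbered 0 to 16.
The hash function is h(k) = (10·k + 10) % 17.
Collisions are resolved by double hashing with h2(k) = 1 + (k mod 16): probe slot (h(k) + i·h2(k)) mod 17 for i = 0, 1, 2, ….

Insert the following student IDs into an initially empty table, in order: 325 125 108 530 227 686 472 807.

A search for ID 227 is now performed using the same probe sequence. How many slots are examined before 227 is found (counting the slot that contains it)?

Insert 325: h=13, slot 13 empty => index 13.
Insert 125: h=2, slot 2 empty => index 2.
Insert 108: h=2, h2=13, slot 2 occupied => index 15.
Insert 530: h=6, slot 6 empty => index 6.
Insert 227: h=2, h2=4, slots 2,6 occupied => index 10.
Insert 686: h=2, h2=15, slot 2 occupied => index 0.
Insert 472: h=4, slot 4 empty => index 4.
Insert 807: h=5, slot 5 empty => index 5.
Table: [686, ., 125, ., 472, 807, 530, ., ., ., 227, ., ., 325, ., 108, .]
Lookup 227: h=2, h2=4, probe 2,6,10 → found at 10.

3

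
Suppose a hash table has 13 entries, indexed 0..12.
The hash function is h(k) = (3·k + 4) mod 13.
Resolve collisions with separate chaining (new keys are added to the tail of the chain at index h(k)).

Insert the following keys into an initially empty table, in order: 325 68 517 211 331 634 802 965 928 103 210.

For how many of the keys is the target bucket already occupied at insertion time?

325 -> bucket 4
68 -> bucket 0
517 -> bucket 8
211 -> bucket 0 (collision)
331 -> bucket 9
634 -> bucket 8 (collision)
802 -> bucket 5
965 -> bucket 0 (collision)
928 -> bucket 6
103 -> bucket 1
210 -> bucket 10
Final buckets:
0: 68 -> 211 -> 965
1: 103
2: ∅
3: ∅
4: 325
5: 802
6: 928
7: ∅
8: 517 -> 634
9: 331
10: 210
11: ∅
12: ∅

3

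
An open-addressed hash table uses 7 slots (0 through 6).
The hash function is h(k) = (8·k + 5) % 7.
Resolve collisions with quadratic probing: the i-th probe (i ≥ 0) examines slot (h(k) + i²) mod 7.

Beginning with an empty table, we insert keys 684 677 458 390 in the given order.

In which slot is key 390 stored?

0

684: h=3 → slot 3
677: h=3, probe 3,4 → slot 4
458: h=1 → slot 1
390: h=3, probe 3,4,0 → slot 0
Table: [390, 458, ∅, 684, 677, ∅, ∅]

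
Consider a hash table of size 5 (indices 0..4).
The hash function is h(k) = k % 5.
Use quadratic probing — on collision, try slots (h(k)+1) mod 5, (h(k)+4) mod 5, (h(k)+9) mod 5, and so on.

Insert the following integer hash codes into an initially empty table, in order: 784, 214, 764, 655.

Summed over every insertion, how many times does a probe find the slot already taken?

Insert 784: h=4, slot 4 empty => index 4.
Insert 214: h=4, slot 4 occupied => index 0.
Insert 764: h=4, slots 4,0 occupied => index 3.
Insert 655: h=0, slot 0 occupied => index 1.
Table: [214, 655, —, 764, 784]

4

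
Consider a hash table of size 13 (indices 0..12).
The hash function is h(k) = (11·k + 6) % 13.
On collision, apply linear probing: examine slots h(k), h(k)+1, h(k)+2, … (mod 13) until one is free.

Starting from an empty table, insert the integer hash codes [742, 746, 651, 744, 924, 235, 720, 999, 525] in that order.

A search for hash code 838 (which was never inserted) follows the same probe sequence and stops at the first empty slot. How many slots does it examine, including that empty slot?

Insert 742: h=4, slot 4 empty -> index 4.
Insert 746: h=9, slot 9 empty -> index 9.
Insert 651: h=4, slot 4 occupied -> index 5.
Insert 744: h=0, slot 0 empty -> index 0.
Insert 924: h=4, slots 4,5 occupied -> index 6.
Insert 235: h=4, slots 4,5,6 occupied -> index 7.
Insert 720: h=9, slot 9 occupied -> index 10.
Insert 999: h=10, slot 10 occupied -> index 11.
Insert 525: h=9, slots 9,10,11 occupied -> index 12.
Table: [744, _, _, _, 742, 651, 924, 235, _, 746, 720, 999, 525]
Lookup 838: h=7, probe 7,8 → slot 8 empty, not found.

2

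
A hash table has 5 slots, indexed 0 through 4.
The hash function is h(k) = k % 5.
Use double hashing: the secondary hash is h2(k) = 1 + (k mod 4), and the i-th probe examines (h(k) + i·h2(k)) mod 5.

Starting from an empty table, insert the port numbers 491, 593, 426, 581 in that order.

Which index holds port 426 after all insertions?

4

491: h=1 → slot 1
593: h=3 → slot 3
426: h=1, h2=3, probe 1,4 → slot 4
581: h=1, h2=2, probe 1,3,0 → slot 0
Table: [581, 491, ., 593, 426]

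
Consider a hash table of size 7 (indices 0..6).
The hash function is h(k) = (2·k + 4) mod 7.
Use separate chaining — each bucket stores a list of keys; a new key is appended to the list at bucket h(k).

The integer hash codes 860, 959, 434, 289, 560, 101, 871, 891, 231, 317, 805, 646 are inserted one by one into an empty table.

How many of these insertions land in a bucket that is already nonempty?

8

Insert 860: h=2, bucket 2 empty -> new chain.
Insert 959: h=4, bucket 4 empty -> new chain.
Insert 434: h=4, bucket 4 nonempty -> append to chain.
Insert 289: h=1, bucket 1 empty -> new chain.
Insert 560: h=4, bucket 4 nonempty -> append to chain.
Insert 101: h=3, bucket 3 empty -> new chain.
Insert 871: h=3, bucket 3 nonempty -> append to chain.
Insert 891: h=1, bucket 1 nonempty -> append to chain.
Insert 231: h=4, bucket 4 nonempty -> append to chain.
Insert 317: h=1, bucket 1 nonempty -> append to chain.
Insert 805: h=4, bucket 4 nonempty -> append to chain.
Insert 646: h=1, bucket 1 nonempty -> append to chain.
Final buckets:
0: —
1: 289 -> 891 -> 317 -> 646
2: 860
3: 101 -> 871
4: 959 -> 434 -> 560 -> 231 -> 805
5: —
6: —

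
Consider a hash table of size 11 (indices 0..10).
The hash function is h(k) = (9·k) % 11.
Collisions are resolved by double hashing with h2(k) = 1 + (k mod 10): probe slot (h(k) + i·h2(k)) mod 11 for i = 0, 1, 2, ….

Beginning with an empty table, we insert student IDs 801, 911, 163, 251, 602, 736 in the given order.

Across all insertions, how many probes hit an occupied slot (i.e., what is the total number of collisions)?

6

Insert 801: h=4, slot 4 empty → index 4.
Insert 911: h=4, h2=2, slot 4 occupied → index 6.
Insert 163: h=4, h2=4, slot 4 occupied → index 8.
Insert 251: h=4, h2=2, slots 4,6,8 occupied → index 10.
Insert 602: h=6, h2=3, slot 6 occupied → index 9.
Insert 736: h=2, slot 2 empty → index 2.
Table: [∅, ∅, 736, ∅, 801, ∅, 911, ∅, 163, 602, 251]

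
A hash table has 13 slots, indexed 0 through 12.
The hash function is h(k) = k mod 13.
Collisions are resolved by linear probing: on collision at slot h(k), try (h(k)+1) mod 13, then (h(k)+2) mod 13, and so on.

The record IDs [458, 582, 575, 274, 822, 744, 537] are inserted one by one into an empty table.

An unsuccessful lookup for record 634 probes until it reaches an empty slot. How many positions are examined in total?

Insert 458: h=3, slot 3 empty => index 3.
Insert 582: h=10, slot 10 empty => index 10.
Insert 575: h=3, slot 3 occupied => index 4.
Insert 274: h=1, slot 1 empty => index 1.
Insert 822: h=3, slots 3,4 occupied => index 5.
Insert 744: h=3, slots 3,4,5 occupied => index 6.
Insert 537: h=4, slots 4,5,6 occupied => index 7.
Table: [∅, 274, ∅, 458, 575, 822, 744, 537, ∅, ∅, 582, ∅, ∅]
Lookup 634: h=10, probe 10,11 → slot 11 empty, not found.

2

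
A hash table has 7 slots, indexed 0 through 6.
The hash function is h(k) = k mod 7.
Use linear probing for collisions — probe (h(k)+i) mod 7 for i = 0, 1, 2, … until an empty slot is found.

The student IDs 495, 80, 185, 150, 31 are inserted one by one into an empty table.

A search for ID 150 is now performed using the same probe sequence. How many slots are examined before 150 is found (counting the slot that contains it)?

495 hashes to 5; slot 5 is free -> place at 5.
80 hashes to 3; slot 3 is free -> place at 3.
185 hashes to 3; 3 taken -> place at 4.
150 hashes to 3; 3,4,5 taken -> place at 6.
31 hashes to 3; 3,4,5,6 taken -> place at 0.
Table: [31, ∅, ∅, 80, 185, 495, 150]
Lookup 150: h=3, probe 3,4,5,6 → found at 6.

4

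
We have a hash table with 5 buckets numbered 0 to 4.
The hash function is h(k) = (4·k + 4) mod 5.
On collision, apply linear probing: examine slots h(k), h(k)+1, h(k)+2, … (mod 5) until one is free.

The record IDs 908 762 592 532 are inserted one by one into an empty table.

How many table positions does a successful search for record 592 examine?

2

Insert 908: h=1, slot 1 empty => index 1.
Insert 762: h=2, slot 2 empty => index 2.
Insert 592: h=2, slot 2 occupied => index 3.
Insert 532: h=2, slots 2,3 occupied => index 4.
Table: [_, 908, 762, 592, 532]
Lookup 592: h=2, probe 2,3 → found at 3.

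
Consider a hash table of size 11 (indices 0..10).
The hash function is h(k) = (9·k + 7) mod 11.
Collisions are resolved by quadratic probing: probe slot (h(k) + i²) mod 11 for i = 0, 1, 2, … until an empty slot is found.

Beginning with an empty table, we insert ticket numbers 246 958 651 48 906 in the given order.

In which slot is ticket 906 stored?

246: h=10 -> slot 10
958: h=5 -> slot 5
651: h=3 -> slot 3
48: h=10, probe 10,0 -> slot 0
906: h=10, probe 10,0,3,8 -> slot 8
Table: [48, ∅, ∅, 651, ∅, 958, ∅, ∅, 906, ∅, 246]

8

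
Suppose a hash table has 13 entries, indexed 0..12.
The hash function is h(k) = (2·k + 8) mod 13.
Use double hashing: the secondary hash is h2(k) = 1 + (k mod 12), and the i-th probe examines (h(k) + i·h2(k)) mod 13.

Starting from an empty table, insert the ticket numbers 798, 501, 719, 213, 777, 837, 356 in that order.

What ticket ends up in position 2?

798: h=5 -> slot 5
501: h=9 -> slot 9
719: h=3 -> slot 3
213: h=5, h2=10, probe 5,2 -> slot 2
777: h=2, h2=10, probe 2,12 -> slot 12
837: h=5, h2=10, probe 5,2,12,9,6 -> slot 6
356: h=5, h2=9, probe 5,1 -> slot 1
Table: [—, 356, 213, 719, —, 798, 837, —, —, 501, —, —, 777]

213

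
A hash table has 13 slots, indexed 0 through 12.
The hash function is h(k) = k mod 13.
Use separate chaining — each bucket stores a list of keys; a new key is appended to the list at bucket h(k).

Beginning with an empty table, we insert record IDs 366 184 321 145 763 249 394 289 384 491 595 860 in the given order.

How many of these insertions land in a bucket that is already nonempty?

366 → bucket 2
184 → bucket 2 (collision)
321 → bucket 9
145 → bucket 2 (collision)
763 → bucket 9 (collision)
249 → bucket 2 (collision)
394 → bucket 4
289 → bucket 3
384 → bucket 7
491 → bucket 10
595 → bucket 10 (collision)
860 → bucket 2 (collision)
Final buckets:
0: ∅
1: ∅
2: 366 -> 184 -> 145 -> 249 -> 860
3: 289
4: 394
5: ∅
6: ∅
7: 384
8: ∅
9: 321 -> 763
10: 491 -> 595
11: ∅
12: ∅

6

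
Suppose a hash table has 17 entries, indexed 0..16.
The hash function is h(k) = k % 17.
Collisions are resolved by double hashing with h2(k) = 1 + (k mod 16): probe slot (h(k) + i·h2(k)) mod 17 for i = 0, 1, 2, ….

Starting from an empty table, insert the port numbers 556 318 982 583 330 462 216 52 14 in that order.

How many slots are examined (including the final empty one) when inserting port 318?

556 hashes to 12; slot 12 is free => place at 12.
318 hashes to 12, h2=15; 12 taken => place at 10.
982 hashes to 13; slot 13 is free => place at 13.
583 hashes to 5; slot 5 is free => place at 5.
330 hashes to 7; slot 7 is free => place at 7.
462 hashes to 3; slot 3 is free => place at 3.
216 hashes to 12, h2=9; 12 taken => place at 4.
52 hashes to 1; slot 1 is free => place at 1.
14 hashes to 14; slot 14 is free => place at 14.
Table: [., 52, ., 462, 216, 583, ., 330, ., ., 318, ., 556, 982, 14, ., .]

2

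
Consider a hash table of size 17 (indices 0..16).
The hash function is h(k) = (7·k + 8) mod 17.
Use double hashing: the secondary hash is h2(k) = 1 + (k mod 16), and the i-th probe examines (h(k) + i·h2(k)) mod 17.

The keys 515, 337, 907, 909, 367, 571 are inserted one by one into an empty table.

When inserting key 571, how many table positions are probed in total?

515: h=9 => slot 9
337: h=4 => slot 4
907: h=16 => slot 16
909: h=13 => slot 13
367: h=10 => slot 10
571: h=10, h2=12, probe 10,5 => slot 5
Table: [., ., ., ., 337, 571, ., ., ., 515, 367, ., ., 909, ., ., 907]

2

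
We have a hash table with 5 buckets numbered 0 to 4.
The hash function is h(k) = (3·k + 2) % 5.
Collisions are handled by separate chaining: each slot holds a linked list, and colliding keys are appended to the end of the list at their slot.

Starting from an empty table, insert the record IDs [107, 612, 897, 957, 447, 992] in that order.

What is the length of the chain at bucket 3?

Insert 107: h=3, bucket 3 empty -> new chain.
Insert 612: h=3, bucket 3 nonempty -> append to chain.
Insert 897: h=3, bucket 3 nonempty -> append to chain.
Insert 957: h=3, bucket 3 nonempty -> append to chain.
Insert 447: h=3, bucket 3 nonempty -> append to chain.
Insert 992: h=3, bucket 3 nonempty -> append to chain.
Final buckets:
0: —
1: —
2: —
3: 107 -> 612 -> 897 -> 957 -> 447 -> 992
4: —

6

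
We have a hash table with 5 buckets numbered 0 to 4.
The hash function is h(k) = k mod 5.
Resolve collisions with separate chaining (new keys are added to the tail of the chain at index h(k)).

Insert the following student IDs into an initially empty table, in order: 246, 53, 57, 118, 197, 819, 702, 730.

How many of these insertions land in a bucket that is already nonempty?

246 → bucket 1
53 → bucket 3
57 → bucket 2
118 → bucket 3 (collision)
197 → bucket 2 (collision)
819 → bucket 4
702 → bucket 2 (collision)
730 → bucket 0
Final buckets:
0: 730
1: 246
2: 57 -> 197 -> 702
3: 53 -> 118
4: 819

3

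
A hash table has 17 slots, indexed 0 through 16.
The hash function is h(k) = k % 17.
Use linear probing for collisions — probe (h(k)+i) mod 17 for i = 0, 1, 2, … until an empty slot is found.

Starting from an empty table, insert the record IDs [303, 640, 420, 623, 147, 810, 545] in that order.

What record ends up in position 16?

810

303: h=14 => slot 14
640: h=11 => slot 11
420: h=12 => slot 12
623: h=11, probe 11,12,13 => slot 13
147: h=11, probe 11,12,13,14,15 => slot 15
810: h=11, probe 11,12,13,14,15,16 => slot 16
545: h=1 => slot 1
Table: [-, 545, -, -, -, -, -, -, -, -, -, 640, 420, 623, 303, 147, 810]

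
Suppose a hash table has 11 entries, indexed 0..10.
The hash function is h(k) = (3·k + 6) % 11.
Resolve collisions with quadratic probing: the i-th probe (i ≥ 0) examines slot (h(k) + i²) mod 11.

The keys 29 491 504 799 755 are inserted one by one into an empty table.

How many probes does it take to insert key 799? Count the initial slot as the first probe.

Insert 29: h=5, slot 5 empty → index 5.
Insert 491: h=5, slot 5 occupied → index 6.
Insert 504: h=0, slot 0 empty → index 0.
Insert 799: h=5, slots 5,6 occupied → index 9.
Insert 755: h=5, slots 5,6,9 occupied → index 3.
Table: [504, ., ., 755, ., 29, 491, ., ., 799, .]

3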